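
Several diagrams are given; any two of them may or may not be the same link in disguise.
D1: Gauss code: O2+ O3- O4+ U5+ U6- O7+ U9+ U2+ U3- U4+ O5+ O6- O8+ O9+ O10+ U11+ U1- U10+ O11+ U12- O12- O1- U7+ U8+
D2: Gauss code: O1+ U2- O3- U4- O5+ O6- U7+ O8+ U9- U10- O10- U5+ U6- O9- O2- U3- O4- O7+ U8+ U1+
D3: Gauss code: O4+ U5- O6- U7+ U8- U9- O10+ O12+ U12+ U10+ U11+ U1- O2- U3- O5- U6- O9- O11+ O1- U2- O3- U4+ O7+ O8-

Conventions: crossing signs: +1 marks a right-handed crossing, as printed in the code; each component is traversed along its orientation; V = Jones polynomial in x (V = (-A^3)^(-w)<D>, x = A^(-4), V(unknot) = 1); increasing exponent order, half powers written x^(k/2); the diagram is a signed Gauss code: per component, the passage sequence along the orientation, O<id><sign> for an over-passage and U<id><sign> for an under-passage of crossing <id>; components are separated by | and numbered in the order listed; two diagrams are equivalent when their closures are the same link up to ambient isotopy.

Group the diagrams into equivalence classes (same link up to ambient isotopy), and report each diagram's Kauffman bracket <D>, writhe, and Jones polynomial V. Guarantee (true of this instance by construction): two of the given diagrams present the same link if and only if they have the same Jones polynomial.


grouping into links: {D1} | {D2} | {D3}
V(D1) = x + x^3 - x^4  (w +4, c 12, <D> = -A^-4 + 1 + A^8)
V(D2) = 1  [10 crossings, <D> = A^-6, w = -2]
V(D3) = -x^-7 + x^-6 - x^-5 + x^-4 + x^-2  (w -2, c 12, <D> = A^2 + A^10 - A^14 + A^18 - A^22)
key observation: comparing 3 Jones polynomials yields 3 groups


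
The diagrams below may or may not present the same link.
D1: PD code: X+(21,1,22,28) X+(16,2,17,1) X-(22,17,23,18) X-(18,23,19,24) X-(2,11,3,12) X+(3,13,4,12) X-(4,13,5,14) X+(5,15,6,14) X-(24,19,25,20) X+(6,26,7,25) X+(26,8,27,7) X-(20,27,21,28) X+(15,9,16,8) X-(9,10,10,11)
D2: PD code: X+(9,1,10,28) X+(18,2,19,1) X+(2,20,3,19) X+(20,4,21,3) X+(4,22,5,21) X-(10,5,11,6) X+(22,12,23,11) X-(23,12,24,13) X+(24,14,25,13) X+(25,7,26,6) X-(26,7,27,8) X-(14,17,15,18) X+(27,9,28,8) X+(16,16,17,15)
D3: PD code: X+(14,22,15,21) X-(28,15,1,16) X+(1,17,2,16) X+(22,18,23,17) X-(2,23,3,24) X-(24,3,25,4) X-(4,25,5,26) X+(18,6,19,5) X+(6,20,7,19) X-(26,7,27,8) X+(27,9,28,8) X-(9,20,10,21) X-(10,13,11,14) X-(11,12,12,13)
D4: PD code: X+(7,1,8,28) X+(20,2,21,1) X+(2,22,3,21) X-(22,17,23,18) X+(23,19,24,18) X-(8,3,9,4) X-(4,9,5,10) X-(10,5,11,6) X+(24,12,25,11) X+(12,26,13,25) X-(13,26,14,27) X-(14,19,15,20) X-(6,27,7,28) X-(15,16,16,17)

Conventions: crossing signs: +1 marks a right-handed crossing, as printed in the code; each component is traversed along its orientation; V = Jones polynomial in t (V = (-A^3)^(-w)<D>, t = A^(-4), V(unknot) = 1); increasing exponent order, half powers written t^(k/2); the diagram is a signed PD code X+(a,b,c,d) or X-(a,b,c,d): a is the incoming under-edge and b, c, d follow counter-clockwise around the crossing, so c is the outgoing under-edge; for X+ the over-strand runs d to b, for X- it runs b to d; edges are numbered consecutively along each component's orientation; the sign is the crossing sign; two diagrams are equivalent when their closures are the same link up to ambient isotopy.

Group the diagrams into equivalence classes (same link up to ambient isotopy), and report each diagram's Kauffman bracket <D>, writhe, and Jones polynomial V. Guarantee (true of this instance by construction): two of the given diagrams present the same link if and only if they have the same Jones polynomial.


grouping into links: {D1, D3, D4} | {D2}
V(D1) = -t^-3 + t^-2 - t^-1 + 3 - t + t^2 - t^3  (w 0, c 14, <D> = -A^-12 + A^-8 - A^-4 + 3 - A^4 + A^8 - A^12)
V(D2) = t^2 - t^3 + 2t^4 - 2t^5 + 3t^6 - 2t^7 + t^8 - t^9  [14 crossings, <D> = -A^-18 + A^-14 - 2A^-10 + 3A^-6 - 2A^-2 + 2A^2 - A^6 + A^10, w = +6]
V(D3) = -t^-3 + t^-2 - t^-1 + 3 - t + t^2 - t^3  [14 crossings, <D> = -A^-18 + A^-14 - A^-10 + 3A^-6 - A^-2 + A^2 - A^6, w = -2]
V(D4) = -t^-3 + t^-2 - t^-1 + 3 - t + t^2 - t^3  [14 crossings, <D> = -A^-18 + A^-14 - A^-10 + 3A^-6 - A^-2 + A^2 - A^6, w = -2]
why: V(t) takes 2 values over 4 diagrams, fixing the grouping


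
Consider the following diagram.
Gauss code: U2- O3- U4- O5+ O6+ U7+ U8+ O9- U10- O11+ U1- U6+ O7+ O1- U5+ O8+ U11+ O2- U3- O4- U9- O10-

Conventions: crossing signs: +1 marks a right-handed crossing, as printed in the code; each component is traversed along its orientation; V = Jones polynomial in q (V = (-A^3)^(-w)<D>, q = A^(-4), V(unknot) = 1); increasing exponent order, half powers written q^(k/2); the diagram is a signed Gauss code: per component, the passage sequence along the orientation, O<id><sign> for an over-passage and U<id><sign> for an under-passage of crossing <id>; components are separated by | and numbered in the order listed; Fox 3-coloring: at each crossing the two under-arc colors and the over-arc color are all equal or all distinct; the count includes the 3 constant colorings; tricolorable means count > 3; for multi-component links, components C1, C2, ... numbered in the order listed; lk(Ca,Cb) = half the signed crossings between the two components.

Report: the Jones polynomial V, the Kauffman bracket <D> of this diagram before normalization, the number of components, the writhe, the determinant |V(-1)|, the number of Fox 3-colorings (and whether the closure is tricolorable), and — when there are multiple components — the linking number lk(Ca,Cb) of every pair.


V(q) = -q^-6 + 3q^-5 - 6q^-4 + 8q^-3 - 9q^-2 + 10q^-1 - 8 + 7q - 4q^2 + 2q^3 - q^4
bracket: A^-19 - 2A^-15 + 4A^-11 - 7A^-7 + 8A^-3 - 10A + 9A^5 - 8A^9 + 6A^13 - 3A^17 + A^21, w = -1
1 component, writhe -1, over 11 crossings
det 59, colorings 3 of 3^11 — not tricolorable
observation: |V(-1)| = 59: so not tricolorable, since 3 does not divide 59


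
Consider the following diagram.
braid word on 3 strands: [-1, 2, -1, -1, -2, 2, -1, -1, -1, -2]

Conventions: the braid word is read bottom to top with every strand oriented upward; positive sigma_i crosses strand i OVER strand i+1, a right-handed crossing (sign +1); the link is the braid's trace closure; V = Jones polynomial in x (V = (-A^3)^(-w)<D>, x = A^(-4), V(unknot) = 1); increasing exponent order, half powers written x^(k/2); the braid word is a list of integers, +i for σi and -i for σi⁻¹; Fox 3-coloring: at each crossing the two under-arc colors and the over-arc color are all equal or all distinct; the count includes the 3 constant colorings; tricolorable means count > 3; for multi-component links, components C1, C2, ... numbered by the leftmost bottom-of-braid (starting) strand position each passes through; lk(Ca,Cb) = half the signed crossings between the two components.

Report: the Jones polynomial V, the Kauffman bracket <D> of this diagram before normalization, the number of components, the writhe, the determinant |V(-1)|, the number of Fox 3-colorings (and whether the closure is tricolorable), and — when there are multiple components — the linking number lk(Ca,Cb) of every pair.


Jones polynomial: V(x) = -x^-7 + x^-6 - x^-5 + x^-4 + x^-2
<D> = A^-10 + A^-2 - A^2 + A^6 - A^10; writhe -6
components 1, writhe -6 (10 crossings)
3-colorings: 3 of 3^10, det 5 — not tricolorable
note: inverse pairs cancel, leaving σ1⁻¹ σ2 σ1⁻¹ σ1⁻¹ σ1⁻¹ σ1⁻¹ σ1⁻¹ σ2⁻¹


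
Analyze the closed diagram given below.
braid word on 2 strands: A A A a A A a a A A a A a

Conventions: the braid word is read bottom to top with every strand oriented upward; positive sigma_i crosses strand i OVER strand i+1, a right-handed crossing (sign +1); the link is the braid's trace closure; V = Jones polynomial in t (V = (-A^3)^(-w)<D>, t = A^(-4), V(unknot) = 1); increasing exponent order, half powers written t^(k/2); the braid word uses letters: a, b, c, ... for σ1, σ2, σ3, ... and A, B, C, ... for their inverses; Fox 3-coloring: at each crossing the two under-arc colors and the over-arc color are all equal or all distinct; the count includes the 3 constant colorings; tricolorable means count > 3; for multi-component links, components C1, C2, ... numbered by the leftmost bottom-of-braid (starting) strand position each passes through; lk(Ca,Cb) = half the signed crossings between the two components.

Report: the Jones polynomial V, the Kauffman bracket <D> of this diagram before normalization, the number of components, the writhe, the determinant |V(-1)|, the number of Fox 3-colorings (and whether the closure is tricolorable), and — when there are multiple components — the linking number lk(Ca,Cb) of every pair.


Jones polynomial: V(t) = -t^-4 + t^-3 + t^-1
<D> = -A^-5 - A^3 + A^7; writhe -3
components 1, writhe -3 (13 crossings)
3-colorings: 9 of 3^13, det 3 — tricolorable
note: the word shrinks to σ1⁻¹ σ1⁻¹ σ1⁻¹ after cancelling


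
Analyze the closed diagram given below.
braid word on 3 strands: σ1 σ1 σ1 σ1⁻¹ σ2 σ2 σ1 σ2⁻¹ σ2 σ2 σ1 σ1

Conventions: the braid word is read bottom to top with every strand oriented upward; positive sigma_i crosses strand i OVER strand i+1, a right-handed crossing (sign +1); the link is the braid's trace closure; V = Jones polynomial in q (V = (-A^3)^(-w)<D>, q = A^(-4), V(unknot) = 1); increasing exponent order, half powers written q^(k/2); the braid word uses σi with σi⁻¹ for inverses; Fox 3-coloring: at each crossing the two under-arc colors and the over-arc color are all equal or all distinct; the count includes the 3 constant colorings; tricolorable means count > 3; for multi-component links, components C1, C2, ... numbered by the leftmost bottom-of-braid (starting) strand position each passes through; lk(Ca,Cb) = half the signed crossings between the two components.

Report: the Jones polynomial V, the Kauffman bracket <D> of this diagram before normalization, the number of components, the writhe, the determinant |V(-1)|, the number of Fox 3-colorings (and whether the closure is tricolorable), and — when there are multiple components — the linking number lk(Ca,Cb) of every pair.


Jones polynomial: V(q) = q^3 + q^5 - q^6 + q^7 - q^8 + q^9 - q^10
<D> = -A^-16 + A^-12 - A^-8 + A^-4 - 1 + A^4 + A^12; writhe +8
components 1, writhe +8 (12 crossings)
3-colorings: 3 of 3^12, det 7 — not tricolorable
note: w = +8 shifts under R1 moves; the (-A^3)^(-8) factor cancels that in V


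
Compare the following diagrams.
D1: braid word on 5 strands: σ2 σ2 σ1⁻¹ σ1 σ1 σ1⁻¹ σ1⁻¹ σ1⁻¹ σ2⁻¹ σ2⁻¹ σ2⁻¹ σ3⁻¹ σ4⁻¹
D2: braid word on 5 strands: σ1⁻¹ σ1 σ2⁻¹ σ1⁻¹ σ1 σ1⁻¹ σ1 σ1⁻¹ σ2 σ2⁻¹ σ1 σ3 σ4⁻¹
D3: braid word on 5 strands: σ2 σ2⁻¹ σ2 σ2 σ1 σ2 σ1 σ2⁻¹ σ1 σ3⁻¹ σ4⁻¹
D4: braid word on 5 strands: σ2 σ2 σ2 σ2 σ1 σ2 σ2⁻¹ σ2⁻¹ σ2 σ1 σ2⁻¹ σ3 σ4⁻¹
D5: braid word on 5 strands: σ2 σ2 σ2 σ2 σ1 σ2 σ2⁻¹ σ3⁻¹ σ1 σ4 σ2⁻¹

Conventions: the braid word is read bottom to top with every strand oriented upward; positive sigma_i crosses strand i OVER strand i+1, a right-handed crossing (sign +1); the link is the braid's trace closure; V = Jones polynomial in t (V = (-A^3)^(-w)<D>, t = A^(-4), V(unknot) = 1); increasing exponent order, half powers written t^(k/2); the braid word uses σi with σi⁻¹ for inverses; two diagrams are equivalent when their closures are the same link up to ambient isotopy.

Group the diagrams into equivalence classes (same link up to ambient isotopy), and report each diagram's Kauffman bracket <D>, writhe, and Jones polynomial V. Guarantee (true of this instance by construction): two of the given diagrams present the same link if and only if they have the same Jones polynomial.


classes: {D1} | {D2} | {D3, D4, D5}
V(D1) = -t^(-5/2) - t^(-1/2)  [13 crossings, <D> = A^-13 + A^-5, w = -5]
D2 (bracket A^-5 + A^-1; 13 crossings at w = -1): V = -t^(-1/2) - t^(1/2)
D3 (bracket -A^-17 + A^-13 - A^-9 + 2A^-5 + A^3; 11 crossings at w = +3): V = -t^(3/2) - 2t^(7/2) + t^(9/2) - t^(11/2) + t^(13/2)
V(D4) = -t^(3/2) - 2t^(7/2) + t^(9/2) - t^(11/2) + t^(13/2)  [13 crossings, <D> = -A^-11 + A^-7 - A^-3 + 2A + A^9, w = +5]
V(D5) = -t^(3/2) - 2t^(7/2) + t^(9/2) - t^(11/2) + t^(13/2)  (w +5, c 11, <D> = -A^-11 + A^-7 - A^-3 + 2A + A^9)
note: V(t) takes 3 values over 5 diagrams, fixing the grouping


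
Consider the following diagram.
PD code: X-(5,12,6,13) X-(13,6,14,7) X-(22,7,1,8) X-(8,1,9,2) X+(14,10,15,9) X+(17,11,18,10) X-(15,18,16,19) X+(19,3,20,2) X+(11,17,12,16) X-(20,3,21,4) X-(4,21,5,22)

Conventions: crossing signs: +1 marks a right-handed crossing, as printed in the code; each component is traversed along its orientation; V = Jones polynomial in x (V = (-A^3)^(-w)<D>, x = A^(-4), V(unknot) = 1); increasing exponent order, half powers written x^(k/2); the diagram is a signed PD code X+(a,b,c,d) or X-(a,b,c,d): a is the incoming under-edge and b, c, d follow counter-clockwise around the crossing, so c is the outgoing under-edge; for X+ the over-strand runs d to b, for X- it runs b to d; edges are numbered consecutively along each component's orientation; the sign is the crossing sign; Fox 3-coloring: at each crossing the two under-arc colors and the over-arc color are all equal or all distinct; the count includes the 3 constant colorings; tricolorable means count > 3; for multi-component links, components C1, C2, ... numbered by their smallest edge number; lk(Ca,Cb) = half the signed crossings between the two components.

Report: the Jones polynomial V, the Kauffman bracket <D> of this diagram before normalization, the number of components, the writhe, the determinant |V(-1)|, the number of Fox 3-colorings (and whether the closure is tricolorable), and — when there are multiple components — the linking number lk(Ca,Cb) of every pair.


Jones polynomial: V(x) = -x^-6 + 2x^-5 - 3x^-4 + 4x^-3 - 3x^-2 + 3x^-1 - 2 + x
<D> = -A^-13 + 2A^-9 - 3A^-5 + 3A^-1 - 4A^3 + 3A^7 - 2A^11 + A^15; writhe -3
components 1, writhe -3 (11 crossings)
3-colorings: 3 of 3^11, det 19 — not tricolorable
note: w = -3 (over 11 crossings) is diagram-only; (-A^3)^(3) removes it from V


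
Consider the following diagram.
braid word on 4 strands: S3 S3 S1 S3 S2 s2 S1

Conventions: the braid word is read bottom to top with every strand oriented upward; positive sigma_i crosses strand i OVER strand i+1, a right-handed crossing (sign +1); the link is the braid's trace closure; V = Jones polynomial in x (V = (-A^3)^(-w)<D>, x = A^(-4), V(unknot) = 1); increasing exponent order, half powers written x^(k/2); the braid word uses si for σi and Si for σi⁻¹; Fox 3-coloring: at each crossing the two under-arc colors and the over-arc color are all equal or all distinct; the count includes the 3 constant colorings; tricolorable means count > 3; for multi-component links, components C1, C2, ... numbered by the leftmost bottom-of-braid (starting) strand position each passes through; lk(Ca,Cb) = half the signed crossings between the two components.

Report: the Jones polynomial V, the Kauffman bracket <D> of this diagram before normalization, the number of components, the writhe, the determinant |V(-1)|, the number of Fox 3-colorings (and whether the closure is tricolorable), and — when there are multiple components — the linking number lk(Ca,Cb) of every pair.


V = -x^-7 + x^-4 + 2x^-3 + x^-2 + x^-1
<D> = -A^-11 - A^-7 - 2A^-3 - A + A^13 (w = -5)
3 components over 7 crossings, w = -5
lk(C1,C2): -1
lk(C1,C3) = 0
linking number lk(C2,C3) = 0
27 Fox colorings among 3^7, |V(-1)| = 0: tricolorable
why: |V(-1)| = 0: so tricolorable, since 3 divides 0


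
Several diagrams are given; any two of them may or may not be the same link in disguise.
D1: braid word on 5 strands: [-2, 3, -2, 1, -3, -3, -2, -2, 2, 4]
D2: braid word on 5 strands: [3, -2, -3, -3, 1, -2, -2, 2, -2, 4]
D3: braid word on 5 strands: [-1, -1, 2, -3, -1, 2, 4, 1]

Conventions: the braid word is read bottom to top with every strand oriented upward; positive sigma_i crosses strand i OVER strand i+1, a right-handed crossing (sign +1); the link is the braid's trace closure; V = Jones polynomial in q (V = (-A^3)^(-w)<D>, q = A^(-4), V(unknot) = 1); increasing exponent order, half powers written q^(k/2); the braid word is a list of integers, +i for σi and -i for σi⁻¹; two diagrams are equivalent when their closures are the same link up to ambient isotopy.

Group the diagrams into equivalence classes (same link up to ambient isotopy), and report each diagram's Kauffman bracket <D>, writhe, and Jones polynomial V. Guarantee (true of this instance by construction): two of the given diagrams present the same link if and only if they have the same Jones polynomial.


grouping into links: {D1, D2} | {D3}
V(D1) = -q^-6 + q^-5 - q^-4 + 2q^-3 - q^-2 + q^-1  (w -2, c 10, <D> = A^-2 - A^2 + 2A^6 - A^10 + A^14 - A^18)
V(D2) = -q^-6 + q^-5 - q^-4 + 2q^-3 - q^-2 + q^-1  [10 crossings, <D> = A^-2 - A^2 + 2A^6 - A^10 + A^14 - A^18, w = -2]
D3 (bracket A^-8 - A^-4 + 1 - A^4 + A^8; 8 crossings at w = 0): V = q^-2 - q^-1 + 1 - q + q^2
why: 2 values of V(q) split the 3 diagrams


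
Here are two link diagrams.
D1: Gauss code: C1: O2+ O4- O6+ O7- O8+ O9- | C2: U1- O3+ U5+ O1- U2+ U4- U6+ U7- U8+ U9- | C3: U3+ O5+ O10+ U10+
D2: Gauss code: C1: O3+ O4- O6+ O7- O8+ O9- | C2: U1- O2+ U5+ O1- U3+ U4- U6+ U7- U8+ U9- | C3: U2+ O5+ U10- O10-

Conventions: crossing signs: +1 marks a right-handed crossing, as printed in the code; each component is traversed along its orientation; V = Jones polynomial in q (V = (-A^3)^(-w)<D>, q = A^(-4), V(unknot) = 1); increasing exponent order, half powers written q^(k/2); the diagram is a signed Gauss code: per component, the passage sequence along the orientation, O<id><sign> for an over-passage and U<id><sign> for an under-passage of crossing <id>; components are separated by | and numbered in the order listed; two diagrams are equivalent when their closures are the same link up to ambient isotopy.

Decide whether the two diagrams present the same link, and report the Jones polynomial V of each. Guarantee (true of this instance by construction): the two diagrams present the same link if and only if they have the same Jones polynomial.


same link: yes
V(D1) = 1 + q + q^2 + q^3  [10 crossings, <D> = A^-6 + A^-2 + A^2 + A^6, w = +2]
V(D2) = 1 + q + q^2 + q^3  [10 crossings, <D> = A^-12 + A^-8 + A^-4 + 1, w = 0]
insight: Reidemeister moves carry D1 (10 crossings) to D2 (10)


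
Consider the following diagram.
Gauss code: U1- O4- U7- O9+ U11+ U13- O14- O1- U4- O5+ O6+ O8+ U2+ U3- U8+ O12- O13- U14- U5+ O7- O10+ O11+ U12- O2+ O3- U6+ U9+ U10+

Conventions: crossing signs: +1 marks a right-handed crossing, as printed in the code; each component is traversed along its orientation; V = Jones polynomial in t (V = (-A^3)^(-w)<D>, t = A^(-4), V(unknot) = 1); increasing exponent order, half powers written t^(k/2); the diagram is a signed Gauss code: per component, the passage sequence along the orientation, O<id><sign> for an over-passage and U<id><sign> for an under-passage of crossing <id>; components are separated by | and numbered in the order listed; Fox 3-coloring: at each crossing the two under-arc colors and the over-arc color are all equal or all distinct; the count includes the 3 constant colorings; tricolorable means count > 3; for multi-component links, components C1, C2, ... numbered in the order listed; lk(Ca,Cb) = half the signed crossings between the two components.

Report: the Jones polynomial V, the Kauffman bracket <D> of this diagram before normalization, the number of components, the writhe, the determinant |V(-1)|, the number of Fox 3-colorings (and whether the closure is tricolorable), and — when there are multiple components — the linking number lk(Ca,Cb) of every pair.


V(t) = -t^-4 + t^-3 + t^-1
bracket: A^4 + A^12 - A^16, w = 0
1 component, writhe 0, over 14 crossings
det 3, colorings 9 of 3^14 — tricolorable
observation: the span of V is 3, forcing >= 3 crossings in any diagram


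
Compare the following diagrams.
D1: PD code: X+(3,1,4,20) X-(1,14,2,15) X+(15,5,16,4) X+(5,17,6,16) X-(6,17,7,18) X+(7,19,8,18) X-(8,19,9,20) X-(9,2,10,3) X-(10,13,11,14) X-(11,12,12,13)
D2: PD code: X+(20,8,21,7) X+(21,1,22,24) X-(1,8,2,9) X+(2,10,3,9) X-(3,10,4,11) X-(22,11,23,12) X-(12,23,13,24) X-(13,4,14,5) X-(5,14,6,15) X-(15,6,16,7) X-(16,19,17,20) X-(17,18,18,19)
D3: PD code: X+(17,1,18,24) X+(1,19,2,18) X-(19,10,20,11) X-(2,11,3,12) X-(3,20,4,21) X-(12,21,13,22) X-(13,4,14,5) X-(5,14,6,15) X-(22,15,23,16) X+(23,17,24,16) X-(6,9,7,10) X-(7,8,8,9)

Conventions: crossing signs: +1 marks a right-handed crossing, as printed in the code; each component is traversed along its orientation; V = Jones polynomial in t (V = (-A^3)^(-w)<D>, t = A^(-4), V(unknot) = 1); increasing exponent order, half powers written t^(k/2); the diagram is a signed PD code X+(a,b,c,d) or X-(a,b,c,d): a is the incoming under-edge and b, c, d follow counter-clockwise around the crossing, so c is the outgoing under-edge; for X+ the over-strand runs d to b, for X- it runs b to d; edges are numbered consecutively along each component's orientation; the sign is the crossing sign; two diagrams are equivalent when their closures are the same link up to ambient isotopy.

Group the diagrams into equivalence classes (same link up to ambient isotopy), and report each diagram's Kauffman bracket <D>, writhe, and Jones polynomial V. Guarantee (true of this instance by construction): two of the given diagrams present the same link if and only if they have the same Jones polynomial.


grouping into links: {D1} | {D2, D3}
V(D1) = t^-2 - t^-1 + 1 - t + t^2  (w -2, c 10, <D> = A^-14 - A^-10 + A^-6 - A^-2 + A^2)
D2 (bracket A^-14 - A^-10 + 2A^-6 - A^-2 + A^2 - A^6; 12 crossings at w = -6): V = -t^-6 + t^-5 - t^-4 + 2t^-3 - t^-2 + t^-1
V(D3) = -t^-6 + t^-5 - t^-4 + 2t^-3 - t^-2 + t^-1  [12 crossings, <D> = A^-14 - A^-10 + 2A^-6 - A^-2 + A^2 - A^6, w = -6]
why: 2 values of V(t) split the 3 diagrams


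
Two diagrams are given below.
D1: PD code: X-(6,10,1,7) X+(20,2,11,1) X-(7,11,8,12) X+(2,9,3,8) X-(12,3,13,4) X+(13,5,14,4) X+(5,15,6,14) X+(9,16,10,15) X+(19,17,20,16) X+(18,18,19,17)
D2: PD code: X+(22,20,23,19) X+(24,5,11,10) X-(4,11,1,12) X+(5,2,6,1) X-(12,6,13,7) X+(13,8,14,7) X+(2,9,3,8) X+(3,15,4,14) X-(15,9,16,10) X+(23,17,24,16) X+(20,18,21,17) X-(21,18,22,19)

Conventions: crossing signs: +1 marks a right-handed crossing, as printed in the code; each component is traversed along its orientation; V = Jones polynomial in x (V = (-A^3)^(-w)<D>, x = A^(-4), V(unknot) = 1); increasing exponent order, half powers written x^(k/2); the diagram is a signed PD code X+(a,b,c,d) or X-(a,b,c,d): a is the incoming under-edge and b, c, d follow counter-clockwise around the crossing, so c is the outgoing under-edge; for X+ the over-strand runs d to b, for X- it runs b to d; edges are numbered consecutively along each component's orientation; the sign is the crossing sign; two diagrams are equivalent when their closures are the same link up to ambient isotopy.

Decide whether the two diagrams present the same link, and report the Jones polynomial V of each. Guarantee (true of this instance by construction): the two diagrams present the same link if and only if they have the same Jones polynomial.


equivalent: yes
D1 (bracket 1 + A^4 + A^8 + A^12; 10 crossings at w = +4): V = 1 + x + x^2 + x^3
V(D2) = 1 + x + x^2 + x^3  [12 crossings, <D> = 1 + A^4 + A^8 + A^12, w = +4]
observation: all 2 diagrams share one V(x), hence one class


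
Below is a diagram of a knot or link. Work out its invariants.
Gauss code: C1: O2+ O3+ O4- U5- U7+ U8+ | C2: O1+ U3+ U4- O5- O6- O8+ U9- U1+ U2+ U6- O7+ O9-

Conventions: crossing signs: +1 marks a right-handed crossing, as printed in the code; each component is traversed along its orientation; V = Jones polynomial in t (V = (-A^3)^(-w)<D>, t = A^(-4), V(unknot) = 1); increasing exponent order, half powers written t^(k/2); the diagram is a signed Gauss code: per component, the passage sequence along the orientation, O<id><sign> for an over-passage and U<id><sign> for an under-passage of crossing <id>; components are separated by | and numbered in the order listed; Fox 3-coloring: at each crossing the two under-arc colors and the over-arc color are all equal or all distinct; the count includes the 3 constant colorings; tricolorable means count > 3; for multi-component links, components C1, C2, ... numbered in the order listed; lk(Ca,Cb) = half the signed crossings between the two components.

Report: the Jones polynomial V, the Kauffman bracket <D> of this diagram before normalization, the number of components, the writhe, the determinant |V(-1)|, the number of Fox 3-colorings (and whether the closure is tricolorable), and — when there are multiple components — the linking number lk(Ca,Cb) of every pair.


V = -t^(1/2) - t^(5/2)
<D> = A^-7 + A (w = +1)
2 components over 9 crossings, w = +1
lk(C1,C2): +1
3 Fox colorings among 3^9, |V(-1)| = 2: not tricolorable
why: w = +1 shifts under R1 moves; the (-A^3)^(-1) factor cancels that in V


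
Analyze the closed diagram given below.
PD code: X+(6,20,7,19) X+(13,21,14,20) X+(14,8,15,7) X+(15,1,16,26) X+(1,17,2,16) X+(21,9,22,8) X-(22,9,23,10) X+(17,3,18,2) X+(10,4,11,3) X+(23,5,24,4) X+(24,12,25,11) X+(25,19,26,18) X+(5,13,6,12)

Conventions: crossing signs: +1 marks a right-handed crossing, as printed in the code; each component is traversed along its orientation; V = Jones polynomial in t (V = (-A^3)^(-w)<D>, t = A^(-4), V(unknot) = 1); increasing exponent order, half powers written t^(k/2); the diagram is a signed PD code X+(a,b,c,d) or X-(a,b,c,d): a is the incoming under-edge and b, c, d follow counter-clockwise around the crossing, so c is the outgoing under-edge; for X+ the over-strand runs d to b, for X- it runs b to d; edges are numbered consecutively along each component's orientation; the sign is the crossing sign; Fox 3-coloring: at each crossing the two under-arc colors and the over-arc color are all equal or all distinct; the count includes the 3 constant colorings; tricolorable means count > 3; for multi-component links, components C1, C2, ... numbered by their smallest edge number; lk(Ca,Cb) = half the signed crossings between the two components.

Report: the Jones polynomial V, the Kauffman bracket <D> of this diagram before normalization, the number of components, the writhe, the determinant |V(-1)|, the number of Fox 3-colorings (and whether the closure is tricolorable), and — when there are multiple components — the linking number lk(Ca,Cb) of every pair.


V(t) = t^4 + t^6 - t^10
bracket: A^-7 - A^9 - A^17, w = +11
1 component, writhe +11, over 13 crossings
det 1, colorings 3 of 3^13 — not tricolorable
observation: det 1 = |V(-1)|; not divisible by 3, so not tricolorable


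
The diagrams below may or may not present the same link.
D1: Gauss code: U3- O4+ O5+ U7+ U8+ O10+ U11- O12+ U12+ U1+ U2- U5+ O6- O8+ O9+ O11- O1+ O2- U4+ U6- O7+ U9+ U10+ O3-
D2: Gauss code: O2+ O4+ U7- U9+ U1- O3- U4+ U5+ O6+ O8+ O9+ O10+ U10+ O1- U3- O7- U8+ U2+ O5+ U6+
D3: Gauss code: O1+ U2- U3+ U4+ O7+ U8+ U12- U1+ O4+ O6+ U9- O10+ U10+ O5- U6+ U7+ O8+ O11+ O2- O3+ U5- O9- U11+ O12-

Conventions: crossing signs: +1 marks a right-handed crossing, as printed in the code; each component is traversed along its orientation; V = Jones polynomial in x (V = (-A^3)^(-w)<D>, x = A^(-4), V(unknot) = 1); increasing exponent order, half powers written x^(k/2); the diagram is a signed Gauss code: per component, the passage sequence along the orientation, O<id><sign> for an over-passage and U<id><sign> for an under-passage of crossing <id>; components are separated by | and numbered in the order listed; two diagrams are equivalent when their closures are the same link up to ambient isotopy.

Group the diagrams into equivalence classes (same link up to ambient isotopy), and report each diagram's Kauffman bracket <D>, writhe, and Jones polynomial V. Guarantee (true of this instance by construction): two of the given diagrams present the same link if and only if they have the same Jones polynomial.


equivalence classes: {D1} | {D2, D3}
D1 (bracket -A^-12 + A^-8 - A^-4 + 2 - A^4 + A^8; 12 crossings at w = +4): V = x - x^2 + 2x^3 - x^4 + x^5 - x^6
V(D2) = x^-1 - 1 + 2x - 2x^2 + 2x^3 - 2x^4 + x^5  (w +4, c 10, <D> = A^-8 - 2A^-4 + 2 - 2A^4 + 2A^8 - A^12 + A^16)
V(D3) = x^-1 - 1 + 2x - 2x^2 + 2x^3 - 2x^4 + x^5  (w +4, c 12, <D> = A^-8 - 2A^-4 + 2 - 2A^4 + 2A^8 - A^12 + A^16)
observation: 2 classes among 3 diagrams; unequal V(x) rules out equality


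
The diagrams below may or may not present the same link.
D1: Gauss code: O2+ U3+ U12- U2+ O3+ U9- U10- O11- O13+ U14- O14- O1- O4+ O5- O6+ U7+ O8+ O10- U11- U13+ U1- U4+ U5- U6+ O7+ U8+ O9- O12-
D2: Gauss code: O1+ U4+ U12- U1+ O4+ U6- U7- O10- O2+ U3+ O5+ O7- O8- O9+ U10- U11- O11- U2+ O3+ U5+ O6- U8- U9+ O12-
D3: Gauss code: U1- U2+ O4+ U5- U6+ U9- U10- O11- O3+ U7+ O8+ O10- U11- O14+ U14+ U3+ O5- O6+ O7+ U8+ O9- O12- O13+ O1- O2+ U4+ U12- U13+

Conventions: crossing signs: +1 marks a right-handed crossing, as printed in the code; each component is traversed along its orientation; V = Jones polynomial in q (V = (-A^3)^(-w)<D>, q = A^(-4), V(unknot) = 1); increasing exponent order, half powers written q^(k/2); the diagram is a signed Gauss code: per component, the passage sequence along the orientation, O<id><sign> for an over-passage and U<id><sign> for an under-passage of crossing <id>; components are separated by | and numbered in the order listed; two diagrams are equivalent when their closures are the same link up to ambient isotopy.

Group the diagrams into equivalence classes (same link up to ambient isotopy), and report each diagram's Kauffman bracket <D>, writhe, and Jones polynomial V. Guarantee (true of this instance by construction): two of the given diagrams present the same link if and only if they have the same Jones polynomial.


equivalence classes: {D1, D2, D3}
D1 (bracket 1; 14 crossings at w = 0): V = 1
V(D2) = 1  (w 0, c 12, <D> = 1)
V(D3) = 1  (w +2, c 14, <D> = A^6)
observation: all 3 diagrams share one V(q), hence one class


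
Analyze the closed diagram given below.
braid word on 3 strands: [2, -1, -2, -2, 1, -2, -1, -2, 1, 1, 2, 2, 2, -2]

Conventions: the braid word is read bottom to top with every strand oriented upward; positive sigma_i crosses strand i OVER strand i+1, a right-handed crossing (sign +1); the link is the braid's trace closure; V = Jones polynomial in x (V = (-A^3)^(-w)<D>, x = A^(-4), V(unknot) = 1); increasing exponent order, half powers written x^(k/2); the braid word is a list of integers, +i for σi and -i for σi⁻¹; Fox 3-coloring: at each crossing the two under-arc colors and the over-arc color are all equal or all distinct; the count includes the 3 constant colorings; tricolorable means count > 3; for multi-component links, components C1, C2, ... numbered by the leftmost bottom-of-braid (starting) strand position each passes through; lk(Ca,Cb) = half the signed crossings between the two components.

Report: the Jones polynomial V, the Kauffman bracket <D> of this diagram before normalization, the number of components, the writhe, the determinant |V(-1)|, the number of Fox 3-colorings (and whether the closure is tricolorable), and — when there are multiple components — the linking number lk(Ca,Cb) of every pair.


V = -x^-3 + x^-2 - x^-1 + 3 - x + x^2 - x^3
<D> = -A^-12 + A^-8 - A^-4 + 3 - A^4 + A^8 - A^12 (w = 0)
1 component over 14 crossings, w = 0
27 Fox colorings among 3^14, |V(-1)| = 9: tricolorable
why: inverse pairs cancel, leaving σ2 σ1⁻¹ σ2⁻¹ σ2⁻¹ σ1 σ2⁻¹ σ1⁻¹ σ2⁻¹ σ1 σ1 σ2 σ2


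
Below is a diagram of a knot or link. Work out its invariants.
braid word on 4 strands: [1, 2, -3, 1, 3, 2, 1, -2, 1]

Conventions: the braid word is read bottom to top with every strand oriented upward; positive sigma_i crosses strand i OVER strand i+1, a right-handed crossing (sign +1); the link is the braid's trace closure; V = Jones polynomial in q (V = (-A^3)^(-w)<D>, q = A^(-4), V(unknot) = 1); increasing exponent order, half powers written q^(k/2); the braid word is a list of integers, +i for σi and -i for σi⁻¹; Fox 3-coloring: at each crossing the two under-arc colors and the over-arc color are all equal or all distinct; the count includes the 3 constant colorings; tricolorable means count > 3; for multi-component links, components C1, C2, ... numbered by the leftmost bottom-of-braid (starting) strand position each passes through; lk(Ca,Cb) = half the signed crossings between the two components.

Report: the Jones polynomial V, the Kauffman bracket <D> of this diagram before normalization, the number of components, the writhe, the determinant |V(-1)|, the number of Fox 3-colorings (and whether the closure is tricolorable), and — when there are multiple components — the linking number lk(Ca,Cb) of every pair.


V = q + q^2 + 2q^3 + q^4 - q^7
<D> = A^-13 - A^-1 - 2A^3 - A^7 - A^11 (w = +5)
3 components over 9 crossings, w = +5
lk(C1,C2): +1
lk(C1,C3) = 0
linking number lk(C2,C3) = 0
27 Fox colorings among 3^10, |V(-1)| = 0: tricolorable
why: summing lk over 3 pairs gives +1


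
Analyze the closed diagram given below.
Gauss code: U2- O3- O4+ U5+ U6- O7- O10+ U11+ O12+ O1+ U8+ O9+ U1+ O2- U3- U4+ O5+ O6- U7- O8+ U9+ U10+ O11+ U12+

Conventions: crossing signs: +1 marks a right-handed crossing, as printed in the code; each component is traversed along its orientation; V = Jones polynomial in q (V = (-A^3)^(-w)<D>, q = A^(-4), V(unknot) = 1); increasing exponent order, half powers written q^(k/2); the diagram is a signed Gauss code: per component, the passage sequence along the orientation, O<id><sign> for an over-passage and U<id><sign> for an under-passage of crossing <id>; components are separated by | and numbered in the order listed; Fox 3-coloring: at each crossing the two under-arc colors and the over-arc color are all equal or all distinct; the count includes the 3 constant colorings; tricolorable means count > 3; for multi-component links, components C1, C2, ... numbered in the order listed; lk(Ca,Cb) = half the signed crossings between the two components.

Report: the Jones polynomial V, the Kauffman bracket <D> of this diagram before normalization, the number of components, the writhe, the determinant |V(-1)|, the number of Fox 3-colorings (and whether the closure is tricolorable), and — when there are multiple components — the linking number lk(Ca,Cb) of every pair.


V = 2q - 2q^2 + 3q^3 - 3q^4 + 2q^5 - 2q^6 + q^7
<D> = A^-16 - 2A^-12 + 2A^-8 - 3A^-4 + 3 - 2A^4 + 2A^8 (w = +4)
1 component over 12 crossings, w = +4
9 Fox colorings among 3^12, |V(-1)| = 15: tricolorable
why: the span of V is 6, forcing >= 6 crossings in any diagram


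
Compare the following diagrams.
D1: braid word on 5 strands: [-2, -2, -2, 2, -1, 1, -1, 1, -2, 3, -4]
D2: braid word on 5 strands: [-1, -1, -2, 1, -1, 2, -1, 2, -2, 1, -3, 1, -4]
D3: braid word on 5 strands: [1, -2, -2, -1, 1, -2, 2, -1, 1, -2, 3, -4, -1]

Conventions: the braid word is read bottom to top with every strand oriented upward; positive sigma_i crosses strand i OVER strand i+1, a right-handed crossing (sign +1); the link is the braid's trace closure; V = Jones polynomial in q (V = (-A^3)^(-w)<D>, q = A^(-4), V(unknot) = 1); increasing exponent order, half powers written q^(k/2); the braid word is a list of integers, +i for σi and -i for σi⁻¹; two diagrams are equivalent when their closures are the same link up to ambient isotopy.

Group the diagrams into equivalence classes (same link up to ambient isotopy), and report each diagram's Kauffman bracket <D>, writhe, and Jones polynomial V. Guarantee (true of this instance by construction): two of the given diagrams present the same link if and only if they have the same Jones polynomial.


grouping into links: {D1, D3} | {D2}
V(D1) = q^(-9/2) - q^(-5/2) - q^(-3/2) - q^(-1/2)  (w -3, c 11, <D> = A^-7 + A^-3 + A - A^9)
V(D2) = -q^(-1/2) - q^(1/2)  [13 crossings, <D> = A^-11 + A^-7, w = -3]
V(D3) = q^(-9/2) - q^(-5/2) - q^(-3/2) - q^(-1/2)  (w -3, c 13, <D> = A^-7 + A^-3 + A - A^9)
key observation: comparing 3 Jones polynomials yields 2 groups


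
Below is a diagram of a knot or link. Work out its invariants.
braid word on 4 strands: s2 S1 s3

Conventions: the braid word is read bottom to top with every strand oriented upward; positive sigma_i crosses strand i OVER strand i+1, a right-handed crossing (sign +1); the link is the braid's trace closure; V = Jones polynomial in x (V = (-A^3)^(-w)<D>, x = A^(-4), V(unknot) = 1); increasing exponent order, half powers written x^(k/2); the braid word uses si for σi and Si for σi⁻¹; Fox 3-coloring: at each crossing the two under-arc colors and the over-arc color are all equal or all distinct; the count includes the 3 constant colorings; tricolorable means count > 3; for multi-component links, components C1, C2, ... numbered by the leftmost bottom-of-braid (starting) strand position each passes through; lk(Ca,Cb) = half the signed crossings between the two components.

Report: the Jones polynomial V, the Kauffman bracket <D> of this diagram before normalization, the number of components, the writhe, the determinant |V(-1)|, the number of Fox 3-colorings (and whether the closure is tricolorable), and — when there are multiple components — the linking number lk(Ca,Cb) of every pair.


V = 1
<D> = -A^3 (w = +1)
1 component over 3 crossings, w = +1
3 Fox colorings among 3^3, |V(-1)| = 1: not tricolorable
why: |V(-1)| = 1: so not tricolorable, since 3 does not divide 1


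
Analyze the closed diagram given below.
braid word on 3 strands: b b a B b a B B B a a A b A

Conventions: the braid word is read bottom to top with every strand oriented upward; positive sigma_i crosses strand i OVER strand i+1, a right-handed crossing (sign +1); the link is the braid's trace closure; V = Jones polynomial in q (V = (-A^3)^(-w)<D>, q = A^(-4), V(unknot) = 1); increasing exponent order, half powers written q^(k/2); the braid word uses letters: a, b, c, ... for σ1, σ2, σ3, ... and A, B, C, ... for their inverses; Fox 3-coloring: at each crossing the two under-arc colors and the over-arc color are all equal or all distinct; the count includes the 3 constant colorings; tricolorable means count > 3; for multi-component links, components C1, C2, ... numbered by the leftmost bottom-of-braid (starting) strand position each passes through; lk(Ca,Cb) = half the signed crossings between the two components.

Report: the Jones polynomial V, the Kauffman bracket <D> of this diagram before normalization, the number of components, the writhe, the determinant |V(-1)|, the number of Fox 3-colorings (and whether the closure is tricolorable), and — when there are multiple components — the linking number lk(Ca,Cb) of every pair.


V = q^-2 - 2q^-1 + 3 - 3q + 4q^2 - 3q^3 + 2q^4 - 2q^5 + q^6
<D> = A^-18 - 2A^-14 + 2A^-10 - 3A^-6 + 4A^-2 - 3A^2 + 3A^6 - 2A^10 + A^14 (w = +2)
1 component over 14 crossings, w = +2
9 Fox colorings among 3^14, |V(-1)| = 21: tricolorable
why: the word shrinks to σ2 σ2 σ1 σ1 σ2⁻¹ σ2⁻¹ σ2⁻¹ σ1 σ2 σ1⁻¹ after cancelling


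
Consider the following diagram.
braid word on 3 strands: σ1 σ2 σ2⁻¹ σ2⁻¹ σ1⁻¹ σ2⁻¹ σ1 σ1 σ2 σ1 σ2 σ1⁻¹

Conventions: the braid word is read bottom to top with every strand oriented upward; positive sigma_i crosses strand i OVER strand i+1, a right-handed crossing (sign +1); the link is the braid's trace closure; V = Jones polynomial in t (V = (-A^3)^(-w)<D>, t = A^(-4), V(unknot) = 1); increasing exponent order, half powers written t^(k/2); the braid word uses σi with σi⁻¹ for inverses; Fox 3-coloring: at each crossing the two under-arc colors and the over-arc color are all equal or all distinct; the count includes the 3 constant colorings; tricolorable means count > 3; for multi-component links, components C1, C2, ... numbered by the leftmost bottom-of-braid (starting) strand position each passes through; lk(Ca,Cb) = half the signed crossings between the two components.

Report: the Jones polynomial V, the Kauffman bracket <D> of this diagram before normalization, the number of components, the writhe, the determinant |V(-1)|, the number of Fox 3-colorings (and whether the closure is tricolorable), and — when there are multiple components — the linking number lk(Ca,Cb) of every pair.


Jones polynomial: V(t) = 1 + t + t^2 + t^3
<D> = A^-6 + A^-2 + A^2 + A^6; writhe +2
components 3, writhe +2 (12 crossings)
linking number lk(C1,C2) = 0
lk(C1,C3): +1
lk(C2,C3) = 0
3-colorings: 9 of 3^12, det 0 — tricolorable
note: w = +2 shifts under R1 moves; the (-A^3)^(-2) factor cancels that in V
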